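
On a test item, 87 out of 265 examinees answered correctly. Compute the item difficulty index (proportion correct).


Item difficulty p = number correct / total examinees
p = 87 / 265
p = 0.3283

0.3283


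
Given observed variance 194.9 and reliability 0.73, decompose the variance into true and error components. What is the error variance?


var_true = rxx * var_obs = 0.73 * 194.9 = 142.277
var_error = var_obs - var_true
var_error = 194.9 - 142.277
var_error = 52.623

52.623


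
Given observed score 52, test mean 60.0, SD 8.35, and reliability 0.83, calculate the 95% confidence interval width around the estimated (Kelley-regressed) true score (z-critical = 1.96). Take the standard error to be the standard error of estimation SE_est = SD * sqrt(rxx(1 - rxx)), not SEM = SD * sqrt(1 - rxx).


True score estimate = 0.83*52 + 0.17*60.0 = 53.36
SE_est = SD * sqrt(rxx * (1 - rxx)) = 8.35 * sqrt(0.83 * 0.17) = 8.35 * sqrt(0.1411) = 3.136534
CI = T_est +/- z * SE_est, so width = 2 * z * SE_est = 2 * 1.96 * 3.136534
Width = 12.2952

12.2952


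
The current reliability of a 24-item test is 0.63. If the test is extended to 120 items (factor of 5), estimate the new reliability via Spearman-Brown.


r_new = (n * rxx) / (1 + (n-1) * rxx)
r_new = (5 * 0.63) / (1 + 4 * 0.63)
r_new = 3.15 / 3.52
r_new = 0.8949

0.8949


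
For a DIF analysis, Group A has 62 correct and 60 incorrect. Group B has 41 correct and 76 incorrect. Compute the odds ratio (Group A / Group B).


Odds_A = 62/60 = 1.0333
Odds_B = 41/76 = 0.5395
OR = Odds_A / Odds_B = 1.0333 / 0.5395
Exactly, OR = (62 * 76) / (60 * 41) = 4712 / 2460
OR = 1.9154

1.9154


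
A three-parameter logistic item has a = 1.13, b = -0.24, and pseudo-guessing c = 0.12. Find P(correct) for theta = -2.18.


logit = 1.13*(-2.18 - -0.24) = -2.1922
P* = 1/(1 + exp(--2.1922)) = 0.1005
P = 0.12 + (1 - 0.12) * 0.1005
P = 0.2084

0.2084


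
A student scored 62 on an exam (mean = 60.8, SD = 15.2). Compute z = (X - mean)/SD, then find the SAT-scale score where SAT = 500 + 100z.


z = (X - mean) / SD = (62 - 60.8) / 15.2
z = 1.2 / 15.2
z = 0.0789
SAT-scale = SAT = 500 + 100z
Carry z at full precision (z = 1.2 / 15.2) into the conversion:
SAT-scale = 500 + 100 * (1.2 / 15.2) = 500 + 120 / 15.2
SAT-scale = 500 + 7.8947
SAT-scale = 507.8947

507.8947


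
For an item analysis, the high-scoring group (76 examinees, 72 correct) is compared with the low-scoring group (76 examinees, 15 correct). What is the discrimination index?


p_upper = 72/76 = 0.9474
p_lower = 15/76 = 0.1974
D = 0.9474 - 0.1974 = 0.75

0.75


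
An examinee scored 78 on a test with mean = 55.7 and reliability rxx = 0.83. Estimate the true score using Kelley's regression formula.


T_est = rxx * X + (1 - rxx) * mean
T_est = 0.83 * 78 + 0.17 * 55.7
T_est = 64.74 + 9.469
T_est = 74.209

74.209


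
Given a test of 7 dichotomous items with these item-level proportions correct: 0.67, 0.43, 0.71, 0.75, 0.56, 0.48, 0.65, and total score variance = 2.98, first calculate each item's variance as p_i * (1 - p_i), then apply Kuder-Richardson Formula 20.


For each item, compute p_i * q_i:
  Item 1: 0.67 * 0.33 = 0.2211
  Item 2: 0.43 * 0.57 = 0.2451
  Item 3: 0.71 * 0.29 = 0.2059
  Item 4: 0.75 * 0.25 = 0.1875
  Item 5: 0.56 * 0.44 = 0.2464
  Item 6: 0.48 * 0.52 = 0.2496
  Item 7: 0.65 * 0.35 = 0.2275
Sum(p_i * q_i) = 0.2211 + 0.2451 + 0.2059 + 0.1875 + 0.2464 + 0.2496 + 0.2275 = 1.5831
KR-20 = (k/(k-1)) * (1 - Sum(p_i*q_i) / Var_total)
= (7/6) * (1 - 1.5831/2.98)
= 1.1667 * 0.4688
KR-20 = 0.5469

0.5469


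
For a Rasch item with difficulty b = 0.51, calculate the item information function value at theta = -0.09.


P = 1/(1+exp(-(-0.09-0.51))) = 0.3543
I = P*(1-P) = 0.3543 * 0.6457
I = 0.2288

0.2288


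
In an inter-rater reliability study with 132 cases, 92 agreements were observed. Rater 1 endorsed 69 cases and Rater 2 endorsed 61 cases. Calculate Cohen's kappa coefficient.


P_o = 92/132 = 0.69697
P_e = (69*61 + 63*71) / 17424 = 0.498278
kappa = (P_o - P_e) / (1 - P_e)
kappa = (0.69697 - 0.498278) / (1 - 0.498278)
kappa = 0.396

0.396


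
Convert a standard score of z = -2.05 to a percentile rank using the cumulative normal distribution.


CDF(z) = 0.5 * (1 + erf(z/sqrt(2)))
erf(-1.4496) = -0.9596
CDF = 0.0202
Percentile rank = 0.0202 * 100 = 2.02

2.02


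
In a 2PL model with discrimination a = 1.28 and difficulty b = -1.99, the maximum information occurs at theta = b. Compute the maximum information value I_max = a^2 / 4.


For 2PL, max info at theta = b = -1.99
I_max = a^2 / 4 = 1.28^2 / 4
= 1.6384 / 4
I_max = 0.4096

0.4096


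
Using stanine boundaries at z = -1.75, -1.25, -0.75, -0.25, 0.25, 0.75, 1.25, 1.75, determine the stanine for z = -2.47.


Stanine boundaries: [-1.75, -1.25, -0.75, -0.25, 0.25, 0.75, 1.25, 1.75]
z = -2.47
Check each boundary:
  z < -1.75
  z < -1.25
  z < -0.75
  z < -0.25
  z < 0.25
  z < 0.75
  z < 1.25
  z < 1.75
Highest qualifying boundary gives stanine = 1

1


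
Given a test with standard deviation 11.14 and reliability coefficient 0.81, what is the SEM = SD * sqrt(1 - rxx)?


SEM = SD * sqrt(1 - rxx)
SEM = 11.14 * sqrt(1 - 0.81)
SEM = 11.14 * sqrt(0.19) = 11.14 * 0.43589
SEM = 4.8558

4.8558


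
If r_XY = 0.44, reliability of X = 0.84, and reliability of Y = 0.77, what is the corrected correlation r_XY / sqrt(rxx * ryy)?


r_corrected = rxy / sqrt(rxx * ryy)
= 0.44 / sqrt(0.84 * 0.77)
= 0.44 / sqrt(0.6468)
= 0.44 / 0.804239
r_corrected = 0.5471

0.5471


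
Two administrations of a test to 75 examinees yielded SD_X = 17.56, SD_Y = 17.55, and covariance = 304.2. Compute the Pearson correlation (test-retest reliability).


r = cov(X,Y) / (SD_X * SD_Y)
r = 304.2 / (17.56 * 17.55)
r = 304.2 / 308.178
r = 0.9871

0.9871


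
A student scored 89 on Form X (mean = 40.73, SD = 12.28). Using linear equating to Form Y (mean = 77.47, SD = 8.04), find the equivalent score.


slope = SD_Y / SD_X = 8.04 / 12.28 ~ 0.6547
intercept = mean_Y - slope * mean_X = 77.47 - (8.04 / 12.28) * 40.73 ~ 50.8031
Y = slope * X + intercept. To avoid rounding drift from the rounded slope/intercept, evaluate the equivalent form Y = mean_Y + SD_Y * (X - mean_X) / SD_X at full precision:
Y = 77.47 + 8.04 * (89 - 40.73) / 12.28
Y = 77.47 + 8.04 * 48.27 / 12.28
Y = 77.47 + 388.0908 / 12.28
Y = 77.47 + 31.6035
Y = 109.0735

109.0735


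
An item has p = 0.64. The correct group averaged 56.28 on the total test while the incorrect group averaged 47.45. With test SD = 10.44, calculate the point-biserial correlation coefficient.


q = 1 - p = 0.36
rpb = ((M1 - M0) / SD) * sqrt(p * q)
rpb = ((56.28 - 47.45) / 10.44) * sqrt(0.64 * 0.36)
rpb = 0.406

0.406


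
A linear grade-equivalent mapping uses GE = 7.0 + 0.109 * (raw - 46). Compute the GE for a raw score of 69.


raw - median = 69 - 46 = 23
slope * diff = 0.109 * 23 = 2.507
GE = 7.0 + 2.507
GE = 9.507

9.507


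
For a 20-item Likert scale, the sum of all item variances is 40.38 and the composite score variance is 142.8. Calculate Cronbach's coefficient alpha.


alpha = (k/(k-1)) * (1 - sum(si^2)/s_total^2)
= (20/19) * (1 - 40.38/142.8)
alpha = 0.755

0.755


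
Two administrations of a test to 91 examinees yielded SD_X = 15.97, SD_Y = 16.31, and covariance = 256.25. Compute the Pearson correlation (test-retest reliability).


r = cov(X,Y) / (SD_X * SD_Y)
r = 256.25 / (15.97 * 16.31)
r = 256.25 / 260.4707
r = 0.9838

0.9838


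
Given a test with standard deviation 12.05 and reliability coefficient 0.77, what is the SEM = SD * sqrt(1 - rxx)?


SEM = SD * sqrt(1 - rxx)
SEM = 12.05 * sqrt(1 - 0.77)
SEM = 12.05 * sqrt(0.23) = 12.05 * 0.479583
SEM = 5.779

5.779


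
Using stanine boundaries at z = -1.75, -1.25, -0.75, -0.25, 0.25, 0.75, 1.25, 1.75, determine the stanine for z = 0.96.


Stanine boundaries: [-1.75, -1.25, -0.75, -0.25, 0.25, 0.75, 1.25, 1.75]
z = 0.96
Check each boundary:
  z >= -1.75 -> could be stanine 2
  z >= -1.25 -> could be stanine 3
  z >= -0.75 -> could be stanine 4
  z >= -0.25 -> could be stanine 5
  z >= 0.25 -> could be stanine 6
  z >= 0.75 -> could be stanine 7
  z < 1.25
  z < 1.75
Highest qualifying boundary gives stanine = 7

7


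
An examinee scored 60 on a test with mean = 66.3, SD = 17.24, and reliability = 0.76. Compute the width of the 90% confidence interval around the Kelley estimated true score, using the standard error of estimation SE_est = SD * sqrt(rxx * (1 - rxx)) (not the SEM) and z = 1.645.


True score estimate = 0.76*60 + 0.24*66.3 = 61.512
SE_est = SD * sqrt(rxx * (1 - rxx)) = 17.24 * sqrt(0.76 * 0.24) = 17.24 * sqrt(0.1824) = 7.362913
CI = T_est +/- z * SE_est, so width = 2 * z * SE_est = 2 * 1.645 * 7.362913
Width = 24.224

24.224


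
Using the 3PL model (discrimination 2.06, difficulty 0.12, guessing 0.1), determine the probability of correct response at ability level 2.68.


logit = 2.06*(2.68 - 0.12) = 5.2736
P* = 1/(1 + exp(-5.2736)) = 0.9949
P = 0.1 + (1 - 0.1) * 0.9949
P = 0.9954

0.9954


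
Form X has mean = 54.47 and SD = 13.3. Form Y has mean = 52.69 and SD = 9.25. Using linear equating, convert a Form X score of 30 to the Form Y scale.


slope = SD_Y / SD_X = 9.25 / 13.3 ~ 0.6955
intercept = mean_Y - slope * mean_X = 52.69 - (9.25 / 13.3) * 54.47 ~ 14.8067
Y = slope * X + intercept. To avoid rounding drift from the rounded slope/intercept, evaluate the equivalent form Y = mean_Y + SD_Y * (X - mean_X) / SD_X at full precision:
Y = 52.69 + 9.25 * (30 - 54.47) / 13.3
Y = 52.69 - 9.25 * 24.47 / 13.3
Y = 52.69 - 226.3475 / 13.3
Y = 52.69 - 17.0186
Y = 35.6714

35.6714


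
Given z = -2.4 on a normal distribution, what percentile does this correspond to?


CDF(z) = 0.5 * (1 + erf(z/sqrt(2)))
erf(-1.6971) = -0.9836
CDF = 0.0082
Percentile rank = 0.0082 * 100 = 0.82

0.82


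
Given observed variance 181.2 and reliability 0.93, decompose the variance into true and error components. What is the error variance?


var_true = rxx * var_obs = 0.93 * 181.2 = 168.516
var_error = var_obs - var_true
var_error = 181.2 - 168.516
var_error = 12.684

12.684


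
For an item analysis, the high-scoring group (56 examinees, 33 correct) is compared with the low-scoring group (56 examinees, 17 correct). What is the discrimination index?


p_upper = 33/56 = 0.5893
p_lower = 17/56 = 0.3036
D = 0.5893 - 0.3036 = 0.2857

0.2857


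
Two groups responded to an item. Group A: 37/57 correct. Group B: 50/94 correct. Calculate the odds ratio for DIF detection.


Odds_A = 37/20 = 1.85
Odds_B = 50/44 = 1.1364
OR = Odds_A / Odds_B = 1.85 / 1.1364
Exactly, OR = (37 * 44) / (20 * 50) = 1628 / 1000
OR = 1.628

1.628


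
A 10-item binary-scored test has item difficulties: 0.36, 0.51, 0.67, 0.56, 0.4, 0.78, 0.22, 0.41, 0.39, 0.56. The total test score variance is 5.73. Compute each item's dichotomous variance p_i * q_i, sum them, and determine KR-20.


For each item, compute p_i * q_i:
  Item 1: 0.36 * 0.64 = 0.2304
  Item 2: 0.51 * 0.49 = 0.2499
  Item 3: 0.67 * 0.33 = 0.2211
  Item 4: 0.56 * 0.44 = 0.2464
  Item 5: 0.4 * 0.6 = 0.24
  Item 6: 0.78 * 0.22 = 0.1716
  Item 7: 0.22 * 0.78 = 0.1716
  Item 8: 0.41 * 0.59 = 0.2419
  Item 9: 0.39 * 0.61 = 0.2379
  Item 10: 0.56 * 0.44 = 0.2464
Sum(p_i * q_i) = 0.2304 + 0.2499 + 0.2211 + 0.2464 + 0.24 + 0.1716 + 0.1716 + 0.2419 + 0.2379 + 0.2464 = 2.2572
KR-20 = (k/(k-1)) * (1 - Sum(p_i*q_i) / Var_total)
= (10/9) * (1 - 2.2572/5.73)
= 1.1111 * 0.6061
KR-20 = 0.6734

0.6734


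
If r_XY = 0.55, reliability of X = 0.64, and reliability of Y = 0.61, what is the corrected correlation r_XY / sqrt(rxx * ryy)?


r_corrected = rxy / sqrt(rxx * ryy)
= 0.55 / sqrt(0.64 * 0.61)
= 0.55 / sqrt(0.3904)
= 0.55 / 0.62482
r_corrected = 0.8803

0.8803


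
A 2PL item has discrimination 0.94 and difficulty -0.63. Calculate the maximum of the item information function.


For 2PL, max info at theta = b = -0.63
I_max = a^2 / 4 = 0.94^2 / 4
= 0.8836 / 4
I_max = 0.2209

0.2209


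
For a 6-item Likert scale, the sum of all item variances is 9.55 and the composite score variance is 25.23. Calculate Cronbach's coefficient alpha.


alpha = (k/(k-1)) * (1 - sum(si^2)/s_total^2)
= (6/5) * (1 - 9.55/25.23)
alpha = 0.7458

0.7458


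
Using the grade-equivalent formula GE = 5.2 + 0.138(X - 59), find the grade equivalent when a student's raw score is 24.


raw - median = 24 - 59 = -35
slope * diff = 0.138 * -35 = -4.83
GE = 5.2 + -4.83
GE = 0.37

0.37


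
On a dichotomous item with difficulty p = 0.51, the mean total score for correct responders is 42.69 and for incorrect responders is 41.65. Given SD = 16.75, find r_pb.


q = 1 - p = 0.49
rpb = ((M1 - M0) / SD) * sqrt(p * q)
rpb = ((42.69 - 41.65) / 16.75) * sqrt(0.51 * 0.49)
rpb = 0.031

0.031


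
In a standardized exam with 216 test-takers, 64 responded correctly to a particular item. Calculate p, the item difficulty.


Item difficulty p = number correct / total examinees
p = 64 / 216
p = 0.2963

0.2963


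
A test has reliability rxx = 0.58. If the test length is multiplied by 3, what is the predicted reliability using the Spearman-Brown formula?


r_new = (n * rxx) / (1 + (n-1) * rxx)
r_new = (3 * 0.58) / (1 + 2 * 0.58)
r_new = 1.74 / 2.16
r_new = 0.8056

0.8056


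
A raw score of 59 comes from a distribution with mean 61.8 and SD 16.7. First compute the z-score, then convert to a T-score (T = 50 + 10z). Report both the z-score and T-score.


z = (X - mean) / SD = (59 - 61.8) / 16.7
z = -2.8 / 16.7
z = -0.1677
T-score = T = 50 + 10z
Carry z at full precision (z = -2.8 / 16.7) into the conversion:
T-score = 50 + 10 * (-2.8 / 16.7) = 50 + -28 / 16.7
T-score = 50 + -1.6766
T-score = 48.3234

48.3234


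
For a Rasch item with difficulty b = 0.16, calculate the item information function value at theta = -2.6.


P = 1/(1+exp(-(-2.6-0.16))) = 0.0595
I = P*(1-P) = 0.0595 * 0.9405
I = 0.056

0.056


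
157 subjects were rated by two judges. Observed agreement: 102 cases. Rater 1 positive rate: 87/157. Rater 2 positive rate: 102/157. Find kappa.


P_o = 102/157 = 0.649682
P_e = (87*102 + 70*55) / 24649 = 0.516208
kappa = (P_o - P_e) / (1 - P_e)
kappa = (0.649682 - 0.516208) / (1 - 0.516208)
kappa = 0.2759

0.2759


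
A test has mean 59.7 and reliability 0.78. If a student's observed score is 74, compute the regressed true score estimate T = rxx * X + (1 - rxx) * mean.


T_est = rxx * X + (1 - rxx) * mean
T_est = 0.78 * 74 + 0.22 * 59.7
T_est = 57.72 + 13.134
T_est = 70.854

70.854


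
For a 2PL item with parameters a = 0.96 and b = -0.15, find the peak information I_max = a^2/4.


For 2PL, max info at theta = b = -0.15
I_max = a^2 / 4 = 0.96^2 / 4
= 0.9216 / 4
I_max = 0.2304

0.2304


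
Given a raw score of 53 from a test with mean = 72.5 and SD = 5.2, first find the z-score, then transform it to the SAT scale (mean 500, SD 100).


z = (X - mean) / SD = (53 - 72.5) / 5.2
z = -19.5 / 5.2
z = -3.75
SAT-scale = SAT = 500 + 100z
Carry z at full precision (z = -19.5 / 5.2) into the conversion:
SAT-scale = 500 + 100 * (-19.5 / 5.2) = 500 + -1950 / 5.2
SAT-scale = 500 + -375.0
SAT-scale = 125.0

125.0


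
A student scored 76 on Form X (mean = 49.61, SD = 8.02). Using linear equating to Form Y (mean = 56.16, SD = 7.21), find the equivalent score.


slope = SD_Y / SD_X = 7.21 / 8.02 ~ 0.899
intercept = mean_Y - slope * mean_X = 56.16 - (7.21 / 8.02) * 49.61 ~ 11.5605
Y = slope * X + intercept. To avoid rounding drift from the rounded slope/intercept, evaluate the equivalent form Y = mean_Y + SD_Y * (X - mean_X) / SD_X at full precision:
Y = 56.16 + 7.21 * (76 - 49.61) / 8.02
Y = 56.16 + 7.21 * 26.39 / 8.02
Y = 56.16 + 190.2719 / 8.02
Y = 56.16 + 23.7247
Y = 79.8847

79.8847


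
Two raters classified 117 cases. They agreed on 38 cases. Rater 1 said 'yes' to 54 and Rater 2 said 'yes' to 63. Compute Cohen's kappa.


P_o = 38/117 = 0.324786
P_e = (54*63 + 63*54) / 13689 = 0.497041
kappa = (P_o - P_e) / (1 - P_e)
kappa = (0.324786 - 0.497041) / (1 - 0.497041)
kappa = -0.3425

-0.3425


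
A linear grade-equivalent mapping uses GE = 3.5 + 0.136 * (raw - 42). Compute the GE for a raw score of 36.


raw - median = 36 - 42 = -6
slope * diff = 0.136 * -6 = -0.816
GE = 3.5 + -0.816
GE = 2.684

2.684


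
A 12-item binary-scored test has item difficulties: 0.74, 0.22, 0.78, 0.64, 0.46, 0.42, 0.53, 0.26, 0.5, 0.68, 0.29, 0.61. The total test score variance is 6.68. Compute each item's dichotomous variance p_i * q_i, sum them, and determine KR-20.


For each item, compute p_i * q_i:
  Item 1: 0.74 * 0.26 = 0.1924
  Item 2: 0.22 * 0.78 = 0.1716
  Item 3: 0.78 * 0.22 = 0.1716
  Item 4: 0.64 * 0.36 = 0.2304
  Item 5: 0.46 * 0.54 = 0.2484
  Item 6: 0.42 * 0.58 = 0.2436
  Item 7: 0.53 * 0.47 = 0.2491
  Item 8: 0.26 * 0.74 = 0.1924
  Item 9: 0.5 * 0.5 = 0.25
  Item 10: 0.68 * 0.32 = 0.2176
  Item 11: 0.29 * 0.71 = 0.2059
  Item 12: 0.61 * 0.39 = 0.2379
Sum(p_i * q_i) = 0.1924 + 0.1716 + 0.1716 + 0.2304 + 0.2484 + 0.2436 + 0.2491 + 0.1924 + 0.25 + 0.2176 + 0.2059 + 0.2379 = 2.6109
KR-20 = (k/(k-1)) * (1 - Sum(p_i*q_i) / Var_total)
= (12/11) * (1 - 2.6109/6.68)
= 1.0909 * 0.6091
KR-20 = 0.6645

0.6645


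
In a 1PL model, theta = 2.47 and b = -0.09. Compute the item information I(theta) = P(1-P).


P = 1/(1+exp(-(2.47--0.09))) = 0.9282
I = P*(1-P) = 0.9282 * 0.0718
I = 0.0666

0.0666


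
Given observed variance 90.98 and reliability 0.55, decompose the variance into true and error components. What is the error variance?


var_true = rxx * var_obs = 0.55 * 90.98 = 50.039
var_error = var_obs - var_true
var_error = 90.98 - 50.039
var_error = 40.941

40.941


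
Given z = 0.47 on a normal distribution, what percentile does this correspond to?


CDF(z) = 0.5 * (1 + erf(z/sqrt(2)))
erf(0.3323) = 0.3616
CDF = 0.6808
Percentile rank = 0.6808 * 100 = 68.08

68.08


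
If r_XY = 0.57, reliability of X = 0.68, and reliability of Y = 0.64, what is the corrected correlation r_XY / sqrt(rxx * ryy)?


r_corrected = rxy / sqrt(rxx * ryy)
= 0.57 / sqrt(0.68 * 0.64)
= 0.57 / sqrt(0.4352)
= 0.57 / 0.659697
r_corrected = 0.864

0.864


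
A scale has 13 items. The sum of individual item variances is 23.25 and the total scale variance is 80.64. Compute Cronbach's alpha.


alpha = (k/(k-1)) * (1 - sum(si^2)/s_total^2)
= (13/12) * (1 - 23.25/80.64)
alpha = 0.771

0.771


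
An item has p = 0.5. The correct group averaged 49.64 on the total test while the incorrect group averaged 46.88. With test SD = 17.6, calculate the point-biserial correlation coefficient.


q = 1 - p = 0.5
rpb = ((M1 - M0) / SD) * sqrt(p * q)
rpb = ((49.64 - 46.88) / 17.6) * sqrt(0.5 * 0.5)
rpb = 0.0784

0.0784


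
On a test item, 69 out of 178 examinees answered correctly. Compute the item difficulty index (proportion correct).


Item difficulty p = number correct / total examinees
p = 69 / 178
p = 0.3876

0.3876


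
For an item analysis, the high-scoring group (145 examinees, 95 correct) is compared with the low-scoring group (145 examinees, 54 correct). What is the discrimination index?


p_upper = 95/145 = 0.6552
p_lower = 54/145 = 0.3724
D = 0.6552 - 0.3724 = 0.2828

0.2828


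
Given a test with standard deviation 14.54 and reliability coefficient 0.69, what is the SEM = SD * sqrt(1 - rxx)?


SEM = SD * sqrt(1 - rxx)
SEM = 14.54 * sqrt(1 - 0.69)
SEM = 14.54 * sqrt(0.31) = 14.54 * 0.556776
SEM = 8.0955

8.0955


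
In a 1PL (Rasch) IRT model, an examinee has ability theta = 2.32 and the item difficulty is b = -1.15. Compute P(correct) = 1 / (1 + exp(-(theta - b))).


theta - b = 2.32 - -1.15 = 3.47
exp(-(theta - b)) = exp(-3.47) = 0.0311
P = 1 / (1 + 0.0311)
P = 0.9698

0.9698


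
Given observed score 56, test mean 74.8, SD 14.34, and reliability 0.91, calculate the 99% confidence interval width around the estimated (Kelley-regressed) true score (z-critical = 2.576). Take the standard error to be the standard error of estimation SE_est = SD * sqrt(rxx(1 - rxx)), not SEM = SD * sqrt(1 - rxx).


True score estimate = 0.91*56 + 0.09*74.8 = 57.692
SE_est = SD * sqrt(rxx * (1 - rxx)) = 14.34 * sqrt(0.91 * 0.09) = 14.34 * sqrt(0.0819) = 4.103846
CI = T_est +/- z * SE_est, so width = 2 * z * SE_est = 2 * 2.576 * 4.103846
Width = 21.143

21.143


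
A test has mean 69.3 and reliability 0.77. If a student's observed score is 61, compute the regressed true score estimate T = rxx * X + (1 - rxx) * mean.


T_est = rxx * X + (1 - rxx) * mean
T_est = 0.77 * 61 + 0.23 * 69.3
T_est = 46.97 + 15.939
T_est = 62.909

62.909


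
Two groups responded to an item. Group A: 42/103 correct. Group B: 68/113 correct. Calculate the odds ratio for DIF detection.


Odds_A = 42/61 = 0.6885
Odds_B = 68/45 = 1.5111
OR = Odds_A / Odds_B = 0.6885 / 1.5111
Exactly, OR = (42 * 45) / (61 * 68) = 1890 / 4148
OR = 0.4556

0.4556


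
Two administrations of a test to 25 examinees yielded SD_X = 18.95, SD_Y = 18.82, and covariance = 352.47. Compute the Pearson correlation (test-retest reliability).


r = cov(X,Y) / (SD_X * SD_Y)
r = 352.47 / (18.95 * 18.82)
r = 352.47 / 356.639
r = 0.9883

0.9883


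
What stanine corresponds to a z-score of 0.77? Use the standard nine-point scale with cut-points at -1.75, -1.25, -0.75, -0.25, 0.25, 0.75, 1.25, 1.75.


Stanine boundaries: [-1.75, -1.25, -0.75, -0.25, 0.25, 0.75, 1.25, 1.75]
z = 0.77
Check each boundary:
  z >= -1.75 -> could be stanine 2
  z >= -1.25 -> could be stanine 3
  z >= -0.75 -> could be stanine 4
  z >= -0.25 -> could be stanine 5
  z >= 0.25 -> could be stanine 6
  z >= 0.75 -> could be stanine 7
  z < 1.25
  z < 1.75
Highest qualifying boundary gives stanine = 7

7


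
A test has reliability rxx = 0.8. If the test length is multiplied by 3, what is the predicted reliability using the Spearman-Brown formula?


r_new = (n * rxx) / (1 + (n-1) * rxx)
r_new = (3 * 0.8) / (1 + 2 * 0.8)
r_new = 2.4 / 2.6
r_new = 0.9231

0.9231


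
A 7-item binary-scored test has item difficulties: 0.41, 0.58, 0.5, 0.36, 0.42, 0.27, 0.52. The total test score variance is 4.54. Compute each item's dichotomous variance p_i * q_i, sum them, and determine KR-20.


For each item, compute p_i * q_i:
  Item 1: 0.41 * 0.59 = 0.2419
  Item 2: 0.58 * 0.42 = 0.2436
  Item 3: 0.5 * 0.5 = 0.25
  Item 4: 0.36 * 0.64 = 0.2304
  Item 5: 0.42 * 0.58 = 0.2436
  Item 6: 0.27 * 0.73 = 0.1971
  Item 7: 0.52 * 0.48 = 0.2496
Sum(p_i * q_i) = 0.2419 + 0.2436 + 0.25 + 0.2304 + 0.2436 + 0.1971 + 0.2496 = 1.6562
KR-20 = (k/(k-1)) * (1 - Sum(p_i*q_i) / Var_total)
= (7/6) * (1 - 1.6562/4.54)
= 1.1667 * 0.6352
KR-20 = 0.7411

0.7411


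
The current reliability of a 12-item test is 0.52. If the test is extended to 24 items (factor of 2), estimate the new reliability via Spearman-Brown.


r_new = (n * rxx) / (1 + (n-1) * rxx)
r_new = (2 * 0.52) / (1 + 1 * 0.52)
r_new = 1.04 / 1.52
r_new = 0.6842

0.6842


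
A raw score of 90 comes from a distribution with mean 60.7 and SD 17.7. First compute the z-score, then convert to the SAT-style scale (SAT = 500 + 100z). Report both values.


z = (X - mean) / SD = (90 - 60.7) / 17.7
z = 29.3 / 17.7
z = 1.6554
SAT-scale = SAT = 500 + 100z
Carry z at full precision (z = 29.3 / 17.7) into the conversion:
SAT-scale = 500 + 100 * (29.3 / 17.7) = 500 + 2930 / 17.7
SAT-scale = 500 + 165.5367
SAT-scale = 665.5367

665.5367


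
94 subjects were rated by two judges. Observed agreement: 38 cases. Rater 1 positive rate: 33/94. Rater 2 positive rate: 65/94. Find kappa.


P_o = 38/94 = 0.404255
P_e = (33*65 + 61*29) / 8836 = 0.442961
kappa = (P_o - P_e) / (1 - P_e)
kappa = (0.404255 - 0.442961) / (1 - 0.442961)
kappa = -0.0695

-0.0695


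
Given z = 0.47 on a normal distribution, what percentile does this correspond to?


CDF(z) = 0.5 * (1 + erf(z/sqrt(2)))
erf(0.3323) = 0.3616
CDF = 0.6808
Percentile rank = 0.6808 * 100 = 68.08

68.08


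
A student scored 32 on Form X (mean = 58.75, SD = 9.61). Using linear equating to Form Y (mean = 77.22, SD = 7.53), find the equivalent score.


slope = SD_Y / SD_X = 7.53 / 9.61 ~ 0.7836
intercept = mean_Y - slope * mean_X = 77.22 - (7.53 / 9.61) * 58.75 ~ 31.1859
Y = slope * X + intercept. To avoid rounding drift from the rounded slope/intercept, evaluate the equivalent form Y = mean_Y + SD_Y * (X - mean_X) / SD_X at full precision:
Y = 77.22 + 7.53 * (32 - 58.75) / 9.61
Y = 77.22 - 7.53 * 26.75 / 9.61
Y = 77.22 - 201.4275 / 9.61
Y = 77.22 - 20.9602
Y = 56.2598

56.2598


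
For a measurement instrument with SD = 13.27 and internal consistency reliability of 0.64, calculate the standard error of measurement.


SEM = SD * sqrt(1 - rxx)
SEM = 13.27 * sqrt(1 - 0.64)
SEM = 13.27 * sqrt(0.36) = 13.27 * 0.6
SEM = 7.962

7.962


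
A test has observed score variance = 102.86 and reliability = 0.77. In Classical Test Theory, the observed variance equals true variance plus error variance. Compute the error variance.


var_true = rxx * var_obs = 0.77 * 102.86 = 79.2022
var_error = var_obs - var_true
var_error = 102.86 - 79.2022
var_error = 23.6578

23.6578


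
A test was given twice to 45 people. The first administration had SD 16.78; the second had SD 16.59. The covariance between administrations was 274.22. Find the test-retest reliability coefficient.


r = cov(X,Y) / (SD_X * SD_Y)
r = 274.22 / (16.78 * 16.59)
r = 274.22 / 278.3802
r = 0.9851

0.9851


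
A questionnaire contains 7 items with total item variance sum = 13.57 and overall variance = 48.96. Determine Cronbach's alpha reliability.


alpha = (k/(k-1)) * (1 - sum(si^2)/s_total^2)
= (7/6) * (1 - 13.57/48.96)
alpha = 0.8433

0.8433


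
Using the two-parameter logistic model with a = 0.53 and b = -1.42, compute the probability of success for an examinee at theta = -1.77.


a*(theta - b) = 0.53 * (-1.77 - -1.42) = -0.1855
exp(--0.1855) = 1.2038
P = 1 / (1 + 1.2038)
P = 0.4538

0.4538


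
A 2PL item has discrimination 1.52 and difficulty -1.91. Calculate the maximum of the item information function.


For 2PL, max info at theta = b = -1.91
I_max = a^2 / 4 = 1.52^2 / 4
= 2.3104 / 4
I_max = 0.5776

0.5776


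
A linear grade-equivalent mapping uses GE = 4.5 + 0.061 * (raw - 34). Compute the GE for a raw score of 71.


raw - median = 71 - 34 = 37
slope * diff = 0.061 * 37 = 2.257
GE = 4.5 + 2.257
GE = 6.757

6.757


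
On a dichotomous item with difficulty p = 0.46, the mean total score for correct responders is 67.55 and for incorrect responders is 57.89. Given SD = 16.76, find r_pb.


q = 1 - p = 0.54
rpb = ((M1 - M0) / SD) * sqrt(p * q)
rpb = ((67.55 - 57.89) / 16.76) * sqrt(0.46 * 0.54)
rpb = 0.2873

0.2873


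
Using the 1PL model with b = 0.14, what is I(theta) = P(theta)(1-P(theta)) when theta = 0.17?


P = 1/(1+exp(-(0.17-0.14))) = 0.5075
I = P*(1-P) = 0.5075 * 0.4925
I = 0.2499

0.2499


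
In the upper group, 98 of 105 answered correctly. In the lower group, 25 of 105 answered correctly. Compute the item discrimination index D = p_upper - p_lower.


p_upper = 98/105 = 0.9333
p_lower = 25/105 = 0.2381
D = 0.9333 - 0.2381 = 0.6952

0.6952


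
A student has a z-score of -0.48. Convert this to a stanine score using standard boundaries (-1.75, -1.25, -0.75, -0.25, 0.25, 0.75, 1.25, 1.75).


Stanine boundaries: [-1.75, -1.25, -0.75, -0.25, 0.25, 0.75, 1.25, 1.75]
z = -0.48
Check each boundary:
  z >= -1.75 -> could be stanine 2
  z >= -1.25 -> could be stanine 3
  z >= -0.75 -> could be stanine 4
  z < -0.25
  z < 0.25
  z < 0.75
  z < 1.25
  z < 1.75
Highest qualifying boundary gives stanine = 4

4


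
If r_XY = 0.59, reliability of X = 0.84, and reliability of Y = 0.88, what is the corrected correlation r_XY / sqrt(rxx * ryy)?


r_corrected = rxy / sqrt(rxx * ryy)
= 0.59 / sqrt(0.84 * 0.88)
= 0.59 / sqrt(0.7392)
= 0.59 / 0.859767
r_corrected = 0.6862

0.6862


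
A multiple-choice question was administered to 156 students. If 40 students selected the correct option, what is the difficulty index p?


Item difficulty p = number correct / total examinees
p = 40 / 156
p = 0.2564

0.2564


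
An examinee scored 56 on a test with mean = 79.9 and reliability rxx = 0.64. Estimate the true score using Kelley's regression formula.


T_est = rxx * X + (1 - rxx) * mean
T_est = 0.64 * 56 + 0.36 * 79.9
T_est = 35.84 + 28.764
T_est = 64.604

64.604


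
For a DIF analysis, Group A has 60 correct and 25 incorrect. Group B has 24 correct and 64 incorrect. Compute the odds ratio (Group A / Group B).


Odds_A = 60/25 = 2.4
Odds_B = 24/64 = 0.375
OR = Odds_A / Odds_B = 2.4 / 0.375
Exactly, OR = (60 * 64) / (25 * 24) = 3840 / 600
OR = 6.4

6.4


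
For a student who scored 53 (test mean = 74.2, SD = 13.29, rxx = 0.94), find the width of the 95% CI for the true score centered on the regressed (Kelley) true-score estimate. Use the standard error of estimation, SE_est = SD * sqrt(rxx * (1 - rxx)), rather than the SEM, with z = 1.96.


True score estimate = 0.94*53 + 0.06*74.2 = 54.272
SE_est = SD * sqrt(rxx * (1 - rxx)) = 13.29 * sqrt(0.94 * 0.06) = 13.29 * sqrt(0.0564) = 3.1562
CI = T_est +/- z * SE_est, so width = 2 * z * SE_est = 2 * 1.96 * 3.1562
Width = 12.3723

12.3723


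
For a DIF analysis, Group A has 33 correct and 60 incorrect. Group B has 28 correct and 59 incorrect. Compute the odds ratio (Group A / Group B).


Odds_A = 33/60 = 0.55
Odds_B = 28/59 = 0.4746
OR = Odds_A / Odds_B = 0.55 / 0.4746
Exactly, OR = (33 * 59) / (60 * 28) = 1947 / 1680
OR = 1.1589

1.1589


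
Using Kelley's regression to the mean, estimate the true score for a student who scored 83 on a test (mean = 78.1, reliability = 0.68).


T_est = rxx * X + (1 - rxx) * mean
T_est = 0.68 * 83 + 0.32 * 78.1
T_est = 56.44 + 24.992
T_est = 81.432

81.432


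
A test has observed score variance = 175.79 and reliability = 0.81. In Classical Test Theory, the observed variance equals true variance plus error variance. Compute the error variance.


var_true = rxx * var_obs = 0.81 * 175.79 = 142.3899
var_error = var_obs - var_true
var_error = 175.79 - 142.3899
var_error = 33.4001

33.4001


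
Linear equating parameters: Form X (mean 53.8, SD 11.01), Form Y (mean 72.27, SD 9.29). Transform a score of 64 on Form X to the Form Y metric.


slope = SD_Y / SD_X = 9.29 / 11.01 ~ 0.8438
intercept = mean_Y - slope * mean_X = 72.27 - (9.29 / 11.01) * 53.8 ~ 26.8747
Y = slope * X + intercept. To avoid rounding drift from the rounded slope/intercept, evaluate the equivalent form Y = mean_Y + SD_Y * (X - mean_X) / SD_X at full precision:
Y = 72.27 + 9.29 * (64 - 53.8) / 11.01
Y = 72.27 + 9.29 * 10.2 / 11.01
Y = 72.27 + 94.758 / 11.01
Y = 72.27 + 8.6065
Y = 80.8765

80.8765


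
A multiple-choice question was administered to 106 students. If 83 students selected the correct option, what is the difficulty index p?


Item difficulty p = number correct / total examinees
p = 83 / 106
p = 0.783

0.783


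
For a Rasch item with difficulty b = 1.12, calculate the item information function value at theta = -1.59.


P = 1/(1+exp(-(-1.59-1.12))) = 0.0624
I = P*(1-P) = 0.0624 * 0.9376
I = 0.0585

0.0585


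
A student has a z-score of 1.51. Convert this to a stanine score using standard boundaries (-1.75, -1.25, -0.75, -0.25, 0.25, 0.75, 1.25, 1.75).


Stanine boundaries: [-1.75, -1.25, -0.75, -0.25, 0.25, 0.75, 1.25, 1.75]
z = 1.51
Check each boundary:
  z >= -1.75 -> could be stanine 2
  z >= -1.25 -> could be stanine 3
  z >= -0.75 -> could be stanine 4
  z >= -0.25 -> could be stanine 5
  z >= 0.25 -> could be stanine 6
  z >= 0.75 -> could be stanine 7
  z >= 1.25 -> could be stanine 8
  z < 1.75
Highest qualifying boundary gives stanine = 8

8


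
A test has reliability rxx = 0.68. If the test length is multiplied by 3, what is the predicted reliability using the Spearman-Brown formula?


r_new = (n * rxx) / (1 + (n-1) * rxx)
r_new = (3 * 0.68) / (1 + 2 * 0.68)
r_new = 2.04 / 2.36
r_new = 0.8644

0.8644


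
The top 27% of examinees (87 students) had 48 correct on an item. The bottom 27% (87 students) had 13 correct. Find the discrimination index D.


p_upper = 48/87 = 0.5517
p_lower = 13/87 = 0.1494
D = 0.5517 - 0.1494 = 0.4023

0.4023


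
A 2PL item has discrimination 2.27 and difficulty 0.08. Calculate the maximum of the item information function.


For 2PL, max info at theta = b = 0.08
I_max = a^2 / 4 = 2.27^2 / 4
= 5.1529 / 4
I_max = 1.2882

1.2882


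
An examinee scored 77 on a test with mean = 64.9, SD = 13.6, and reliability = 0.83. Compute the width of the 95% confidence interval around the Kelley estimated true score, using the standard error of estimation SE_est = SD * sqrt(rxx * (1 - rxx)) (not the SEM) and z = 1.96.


True score estimate = 0.83*77 + 0.17*64.9 = 74.943
SE_est = SD * sqrt(rxx * (1 - rxx)) = 13.6 * sqrt(0.83 * 0.17) = 13.6 * sqrt(0.1411) = 5.108606
CI = T_est +/- z * SE_est, so width = 2 * z * SE_est = 2 * 1.96 * 5.108606
Width = 20.0257

20.0257


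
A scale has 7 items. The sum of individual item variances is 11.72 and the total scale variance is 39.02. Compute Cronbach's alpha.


alpha = (k/(k-1)) * (1 - sum(si^2)/s_total^2)
= (7/6) * (1 - 11.72/39.02)
alpha = 0.8162

0.8162


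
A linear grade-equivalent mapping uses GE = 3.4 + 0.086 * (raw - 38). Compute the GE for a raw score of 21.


raw - median = 21 - 38 = -17
slope * diff = 0.086 * -17 = -1.462
GE = 3.4 + -1.462
GE = 1.938

1.938


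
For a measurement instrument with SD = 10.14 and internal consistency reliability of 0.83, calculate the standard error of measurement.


SEM = SD * sqrt(1 - rxx)
SEM = 10.14 * sqrt(1 - 0.83)
SEM = 10.14 * sqrt(0.17) = 10.14 * 0.412311
SEM = 4.1808

4.1808


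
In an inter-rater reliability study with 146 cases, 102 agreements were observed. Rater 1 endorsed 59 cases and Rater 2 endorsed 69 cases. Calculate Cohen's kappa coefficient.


P_o = 102/146 = 0.69863
P_e = (59*69 + 87*77) / 21316 = 0.505254
kappa = (P_o - P_e) / (1 - P_e)
kappa = (0.69863 - 0.505254) / (1 - 0.505254)
kappa = 0.3909

0.3909


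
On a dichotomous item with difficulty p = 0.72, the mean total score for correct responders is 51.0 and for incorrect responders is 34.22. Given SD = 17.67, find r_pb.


q = 1 - p = 0.28
rpb = ((M1 - M0) / SD) * sqrt(p * q)
rpb = ((51.0 - 34.22) / 17.67) * sqrt(0.72 * 0.28)
rpb = 0.4264

0.4264


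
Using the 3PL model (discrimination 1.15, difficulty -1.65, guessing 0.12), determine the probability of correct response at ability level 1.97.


logit = 1.15*(1.97 - -1.65) = 4.163
P* = 1/(1 + exp(-4.163)) = 0.9847
P = 0.12 + (1 - 0.12) * 0.9847
P = 0.9865

0.9865


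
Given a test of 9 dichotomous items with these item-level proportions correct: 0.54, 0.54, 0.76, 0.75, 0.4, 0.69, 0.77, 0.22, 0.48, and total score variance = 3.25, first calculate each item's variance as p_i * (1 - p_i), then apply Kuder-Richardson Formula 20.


For each item, compute p_i * q_i:
  Item 1: 0.54 * 0.46 = 0.2484
  Item 2: 0.54 * 0.46 = 0.2484
  Item 3: 0.76 * 0.24 = 0.1824
  Item 4: 0.75 * 0.25 = 0.1875
  Item 5: 0.4 * 0.6 = 0.24
  Item 6: 0.69 * 0.31 = 0.2139
  Item 7: 0.77 * 0.23 = 0.1771
  Item 8: 0.22 * 0.78 = 0.1716
  Item 9: 0.48 * 0.52 = 0.2496
Sum(p_i * q_i) = 0.2484 + 0.2484 + 0.1824 + 0.1875 + 0.24 + 0.2139 + 0.1771 + 0.1716 + 0.2496 = 1.9189
KR-20 = (k/(k-1)) * (1 - Sum(p_i*q_i) / Var_total)
= (9/8) * (1 - 1.9189/3.25)
= 1.125 * 0.4096
KR-20 = 0.4608

0.4608


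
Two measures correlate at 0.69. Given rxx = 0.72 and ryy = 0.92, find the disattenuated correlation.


r_corrected = rxy / sqrt(rxx * ryy)
= 0.69 / sqrt(0.72 * 0.92)
= 0.69 / sqrt(0.6624)
= 0.69 / 0.81388
r_corrected = 0.8478

0.8478


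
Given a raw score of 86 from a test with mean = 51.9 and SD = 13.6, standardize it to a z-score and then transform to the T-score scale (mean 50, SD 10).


z = (X - mean) / SD = (86 - 51.9) / 13.6
z = 34.1 / 13.6
z = 2.5074
T-score = T = 50 + 10z
Carry z at full precision (z = 34.1 / 13.6) into the conversion:
T-score = 50 + 10 * (34.1 / 13.6) = 50 + 341 / 13.6
T-score = 50 + 25.0735
T-score = 75.0735

75.0735


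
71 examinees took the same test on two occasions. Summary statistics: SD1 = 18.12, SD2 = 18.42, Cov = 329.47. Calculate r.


r = cov(X,Y) / (SD_X * SD_Y)
r = 329.47 / (18.12 * 18.42)
r = 329.47 / 333.7704
r = 0.9871

0.9871


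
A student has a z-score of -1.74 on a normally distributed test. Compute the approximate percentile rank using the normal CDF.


CDF(z) = 0.5 * (1 + erf(z/sqrt(2)))
erf(-1.2304) = -0.9181
CDF = 0.0409
Percentile rank = 0.0409 * 100 = 4.09

4.09


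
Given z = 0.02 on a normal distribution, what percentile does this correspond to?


CDF(z) = 0.5 * (1 + erf(z/sqrt(2)))
erf(0.0141) = 0.016
CDF = 0.508
Percentile rank = 0.508 * 100 = 50.8

50.8


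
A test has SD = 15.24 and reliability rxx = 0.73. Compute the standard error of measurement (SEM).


SEM = SD * sqrt(1 - rxx)
SEM = 15.24 * sqrt(1 - 0.73)
SEM = 15.24 * sqrt(0.27) = 15.24 * 0.519615
SEM = 7.9189

7.9189


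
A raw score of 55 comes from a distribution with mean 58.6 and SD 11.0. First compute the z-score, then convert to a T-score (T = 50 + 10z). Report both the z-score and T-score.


z = (X - mean) / SD = (55 - 58.6) / 11.0
z = -3.6 / 11.0
z = -0.3273
T-score = T = 50 + 10z
Carry z at full precision (z = -3.6 / 11.0) into the conversion:
T-score = 50 + 10 * (-3.6 / 11.0) = 50 + -36 / 11.0
T-score = 50 + -3.2727
T-score = 46.7273

46.7273


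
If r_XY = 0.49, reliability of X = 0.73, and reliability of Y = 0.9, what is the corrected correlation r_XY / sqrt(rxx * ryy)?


r_corrected = rxy / sqrt(rxx * ryy)
= 0.49 / sqrt(0.73 * 0.9)
= 0.49 / sqrt(0.657)
= 0.49 / 0.810555
r_corrected = 0.6045

0.6045


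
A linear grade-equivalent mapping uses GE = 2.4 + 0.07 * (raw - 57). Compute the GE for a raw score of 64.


raw - median = 64 - 57 = 7
slope * diff = 0.07 * 7 = 0.49
GE = 2.4 + 0.49
GE = 2.89

2.89


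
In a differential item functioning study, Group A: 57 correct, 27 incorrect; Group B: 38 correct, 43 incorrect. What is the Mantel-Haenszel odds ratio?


Odds_A = 57/27 = 2.1111
Odds_B = 38/43 = 0.8837
OR = Odds_A / Odds_B = 2.1111 / 0.8837
Exactly, OR = (57 * 43) / (27 * 38) = 2451 / 1026
OR = 2.3889

2.3889


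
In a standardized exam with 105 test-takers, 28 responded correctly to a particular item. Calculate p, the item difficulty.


Item difficulty p = number correct / total examinees
p = 28 / 105
p = 0.2667

0.2667


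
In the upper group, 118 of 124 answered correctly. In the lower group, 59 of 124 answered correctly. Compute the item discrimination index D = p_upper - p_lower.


p_upper = 118/124 = 0.9516
p_lower = 59/124 = 0.4758
D = 0.9516 - 0.4758 = 0.4758

0.4758


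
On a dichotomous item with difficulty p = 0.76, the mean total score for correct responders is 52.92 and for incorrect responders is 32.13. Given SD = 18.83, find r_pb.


q = 1 - p = 0.24
rpb = ((M1 - M0) / SD) * sqrt(p * q)
rpb = ((52.92 - 32.13) / 18.83) * sqrt(0.76 * 0.24)
rpb = 0.4715

0.4715


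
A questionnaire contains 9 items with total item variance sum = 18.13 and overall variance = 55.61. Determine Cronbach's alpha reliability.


alpha = (k/(k-1)) * (1 - sum(si^2)/s_total^2)
= (9/8) * (1 - 18.13/55.61)
alpha = 0.7582

0.7582


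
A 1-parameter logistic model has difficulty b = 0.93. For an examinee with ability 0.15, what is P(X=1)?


theta - b = 0.15 - 0.93 = -0.78
exp(-(theta - b)) = exp(0.78) = 2.1815
P = 1 / (1 + 2.1815)
P = 0.3143

0.3143


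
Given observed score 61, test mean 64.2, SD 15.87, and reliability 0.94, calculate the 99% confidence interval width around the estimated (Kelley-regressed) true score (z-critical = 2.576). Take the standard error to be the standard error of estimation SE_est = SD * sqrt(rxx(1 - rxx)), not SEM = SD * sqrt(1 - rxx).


True score estimate = 0.94*61 + 0.06*64.2 = 61.192
SE_est = SD * sqrt(rxx * (1 - rxx)) = 15.87 * sqrt(0.94 * 0.06) = 15.87 * sqrt(0.0564) = 3.768916
CI = T_est +/- z * SE_est, so width = 2 * z * SE_est = 2 * 2.576 * 3.768916
Width = 19.4175

19.4175
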